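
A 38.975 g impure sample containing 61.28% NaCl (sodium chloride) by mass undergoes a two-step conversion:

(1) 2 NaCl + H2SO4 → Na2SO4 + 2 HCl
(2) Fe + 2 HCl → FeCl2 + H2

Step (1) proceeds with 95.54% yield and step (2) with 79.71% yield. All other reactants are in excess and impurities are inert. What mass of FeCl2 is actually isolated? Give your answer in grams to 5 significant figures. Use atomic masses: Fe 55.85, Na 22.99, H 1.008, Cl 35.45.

Pure NaCl = 38.975 × 0.6128 = 23.8839 g.
M(NaCl) = 22.99 + 35.45 = 58.44 g/mol.
M(FeCl2) = 55.85 + 2(35.45) = 126.75 g/mol.
n(NaCl) = 23.8839 / 58.44 = 0.408691 mol.
Step 1 (NaCl:HCl = 2:2): theoretical n(HCl) = 0.408691 mol; at 95.54% yield, n(HCl) = 0.390463 mol.
Step 2 (HCl:FeCl2 = 2:1): theoretical n(FeCl2) = 0.195232 mol, so theoretical mass = 0.195232 × 126.75 = 24.7456 g.
At 79.71% yield, actual mass of FeCl2 = 24.7456 × 0.7971 = 19.7247 g.

19.725 g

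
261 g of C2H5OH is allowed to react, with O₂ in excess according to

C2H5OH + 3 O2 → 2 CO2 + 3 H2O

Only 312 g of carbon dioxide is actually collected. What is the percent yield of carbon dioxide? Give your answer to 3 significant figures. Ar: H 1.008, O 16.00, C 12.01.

62.6 %

M(C2H5OH) = 2(12.01) + 6(1.008) + 16.00 = 46.068 g/mol.
M(CO2) = 12.01 + 2(16.00) = 44.01 g/mol.
n(C2H5OH) = 261.0 g / 46.068 g/mol = 5.666 mol.
From the equation the C2H5OH:CO2 mole ratio is 1:2, so n(CO2) = 5.666 × 2/1 = 11.33 mol.
Mass of CO2 = 11.33 mol × 44.01 g/mol = 498.7 g.
This is the theoretical yield. Percent yield = 312 g / 498.7 g × 100% = 62.57%.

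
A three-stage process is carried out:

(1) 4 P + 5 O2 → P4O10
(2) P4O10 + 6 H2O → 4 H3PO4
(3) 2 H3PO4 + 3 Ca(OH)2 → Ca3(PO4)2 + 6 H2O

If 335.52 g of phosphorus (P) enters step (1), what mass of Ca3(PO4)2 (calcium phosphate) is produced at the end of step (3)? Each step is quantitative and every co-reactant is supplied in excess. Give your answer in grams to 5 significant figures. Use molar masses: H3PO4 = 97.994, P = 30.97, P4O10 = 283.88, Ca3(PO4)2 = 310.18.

n(P) = 335.52 / 30.97 = 10.8337 mol.
Reaction (1): P→P4O10 ratio 4:1 ⇒ n(P4O10) = 2.70843 mol.
Reaction (2): P4O10→H3PO4 ratio 1:4 ⇒ n(H3PO4) = 10.8337 mol.
Reaction (3): H3PO4→Ca3(PO4)2 ratio 2:1 ⇒ n(Ca3(PO4)2) = 5.41686 mol.
Mass of Ca3(PO4)2 = 5.41686 × 310.18 = 1680.20 g.

1680.2 g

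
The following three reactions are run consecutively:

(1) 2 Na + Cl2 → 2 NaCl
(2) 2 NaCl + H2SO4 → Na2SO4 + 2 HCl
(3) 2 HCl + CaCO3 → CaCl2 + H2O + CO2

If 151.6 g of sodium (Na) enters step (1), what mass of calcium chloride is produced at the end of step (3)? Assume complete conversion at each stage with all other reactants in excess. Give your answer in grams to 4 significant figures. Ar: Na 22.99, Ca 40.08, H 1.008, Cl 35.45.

365.9 g

M(Na) = 22.99 g/mol.
M(CaCl2) = 40.08 + 2(35.45) = 110.98 g/mol.
n(Na) = 151.6 / 22.99 = 6.5942 mol.
Reaction (1): Na→NaCl ratio 2:2 ⇒ n(NaCl) = 6.5942 mol.
Reaction (2): NaCl→HCl ratio 2:2 ⇒ n(HCl) = 6.5942 mol.
Reaction (3): HCl→CaCl2 ratio 2:1 ⇒ n(CaCl2) = 3.2971 mol.
Mass of CaCl2 = 3.2971 × 110.98 = 365.91 g.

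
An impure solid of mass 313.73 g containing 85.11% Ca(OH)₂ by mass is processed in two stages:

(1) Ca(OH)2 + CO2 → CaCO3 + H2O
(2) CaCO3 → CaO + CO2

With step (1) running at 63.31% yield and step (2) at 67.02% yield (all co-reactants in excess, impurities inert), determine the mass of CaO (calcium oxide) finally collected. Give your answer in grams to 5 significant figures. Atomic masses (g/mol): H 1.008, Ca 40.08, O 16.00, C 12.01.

Pure Ca(OH)2 = 313.73 × 0.8511 = 267.016 g.
M(Ca(OH)2) = 40.08 + 2(16.00) + 2(1.008) = 74.096 g/mol.
M(CaO) = 40.08 + 16.00 = 56.08 g/mol.
n(Ca(OH)2) = 267.016 / 74.096 = 3.60364 mol.
Step 1 (Ca(OH)2:CaCO3 = 1:1): theoretical n(CaCO3) = 3.60364 mol; at 63.31% yield, n(CaCO3) = 2.28147 mol.
Step 2 (CaCO3:CaO = 1:1): theoretical n(CaO) = 2.28147 mol, so theoretical mass = 2.28147 × 56.08 = 127.945 g.
At 67.02% yield, actual mass of CaO = 127.945 × 0.6702 = 85.7485 g.

85.749 g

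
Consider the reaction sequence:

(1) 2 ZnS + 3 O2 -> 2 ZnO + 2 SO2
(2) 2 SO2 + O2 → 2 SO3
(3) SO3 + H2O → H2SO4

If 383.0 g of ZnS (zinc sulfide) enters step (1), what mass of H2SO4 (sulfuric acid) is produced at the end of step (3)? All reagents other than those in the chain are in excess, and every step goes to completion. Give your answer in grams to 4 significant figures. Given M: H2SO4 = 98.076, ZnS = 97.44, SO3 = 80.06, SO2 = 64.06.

n(ZnS) = 383.0 / 97.44 = 3.9306 mol.
Reaction (1): ZnS→SO2 ratio 2:2 ⇒ n(SO2) = 3.9306 mol.
Reaction (2): SO2→SO3 ratio 2:2 ⇒ n(SO3) = 3.9306 mol.
Reaction (3): SO3→H2SO4 ratio 1:1 ⇒ n(H2SO4) = 3.9306 mol.
Mass of H2SO4 = 3.9306 × 98.076 = 385.50 g.

385.5 g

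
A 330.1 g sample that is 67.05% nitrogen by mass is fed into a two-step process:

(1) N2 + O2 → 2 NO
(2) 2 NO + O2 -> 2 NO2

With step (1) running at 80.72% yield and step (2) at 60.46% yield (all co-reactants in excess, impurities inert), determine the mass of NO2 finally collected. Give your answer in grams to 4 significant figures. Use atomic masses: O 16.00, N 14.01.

Pure N2 = 330.1 × 0.6705 = 221.33 g.
M(N2) = 2(14.01) = 28.02 g/mol.
M(NO2) = 14.01 + 2(16.00) = 46.01 g/mol.
n(N2) = 221.33 / 28.02 = 7.8991 mol.
Step 1 (N2:NO = 1:2): theoretical n(NO) = 15.798 mol; at 80.72% yield, n(NO) = 12.752 mol.
Step 2 (NO:NO2 = 2:2): theoretical n(NO2) = 12.752 mol, so theoretical mass = 12.752 × 46.01 = 586.73 g.
At 60.46% yield, actual mass of NO2 = 586.73 × 0.6046 = 354.74 g.

354.7 g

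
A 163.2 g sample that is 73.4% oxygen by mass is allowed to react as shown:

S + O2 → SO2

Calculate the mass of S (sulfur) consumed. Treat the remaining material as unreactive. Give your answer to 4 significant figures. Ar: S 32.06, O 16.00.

120.0 g

Mass of pure O2 = 163.2 g × 0.734 = 119.79 g.
M(O2) = 2(16.00) = 32.00 g/mol.
M(S) = 32.06 g/mol.
n(O2) = 119.79 g / 32.00 g/mol = 3.7434 mol.
From the equation the O2:S mole ratio is 1:1, so n(S) = 3.7434 × 1/1 = 3.7434 mol.
Mass of S = 3.7434 mol × 32.06 g/mol = 120.01 g.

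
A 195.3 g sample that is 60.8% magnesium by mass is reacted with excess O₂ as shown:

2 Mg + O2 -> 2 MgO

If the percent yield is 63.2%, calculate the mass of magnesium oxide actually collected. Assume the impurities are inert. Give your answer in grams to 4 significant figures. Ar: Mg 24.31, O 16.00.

124.4 g

Pure Mg available = 195.3 g × 0.608 = 118.74 g.
M(Mg) = 24.31 g/mol.
M(MgO) = 24.31 + 16.00 = 40.31 g/mol.
n(Mg) = 118.74 g / 24.31 g/mol = 4.8845 mol.
From the equation the Mg:MgO mole ratio is 2:2, so n(MgO) = 4.8845 × 2/2 = 4.8845 mol.
Mass of MgO = 4.8845 mol × 40.31 g/mol = 196.89 g.
Actual mass collected = 196.89 g × 0.632 = 124.44 g.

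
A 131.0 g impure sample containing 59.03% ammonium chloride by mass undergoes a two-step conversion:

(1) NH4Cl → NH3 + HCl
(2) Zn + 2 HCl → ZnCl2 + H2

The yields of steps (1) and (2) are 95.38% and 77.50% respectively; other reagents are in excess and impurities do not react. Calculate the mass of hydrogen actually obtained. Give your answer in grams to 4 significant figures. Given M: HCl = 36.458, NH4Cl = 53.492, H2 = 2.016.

1.077 g

Pure NH4Cl = 131.0 × 0.5903 = 77.329 g.
n(NH4Cl) = 77.329 / 53.492 = 1.4456 mol.
Step 1 (NH4Cl:HCl = 1:1): theoretical n(HCl) = 1.4456 mol; at 95.38% yield, n(HCl) = 1.3788 mol.
Step 2 (HCl:H2 = 2:1): theoretical n(H2) = 0.68942 mol, so theoretical mass = 0.68942 × 2.016 = 1.3899 g.
At 77.50% yield, actual mass of H2 = 1.3899 × 0.7750 = 1.0771 g.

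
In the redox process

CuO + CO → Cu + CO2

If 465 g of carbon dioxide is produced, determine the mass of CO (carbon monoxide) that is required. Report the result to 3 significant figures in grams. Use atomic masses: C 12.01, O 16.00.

M(CO2) = 12.01 + 2(16.00) = 44.01 g/mol.
M(CO) = 12.01 + 16.00 = 28.01 g/mol.
n(CO2) = 465.0 g / 44.01 g/mol = 10.57 mol.
From the equation the CO2:CO mole ratio is 1:1, so n(CO) = 10.57 × 1/1 = 10.57 mol.
Mass of CO = 10.57 mol × 28.01 g/mol = 295.9 g.

296 g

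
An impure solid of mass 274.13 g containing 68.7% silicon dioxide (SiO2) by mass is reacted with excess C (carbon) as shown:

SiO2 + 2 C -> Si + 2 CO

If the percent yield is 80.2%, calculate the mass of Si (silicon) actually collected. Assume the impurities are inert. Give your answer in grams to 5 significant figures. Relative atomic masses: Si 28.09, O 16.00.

70.605 g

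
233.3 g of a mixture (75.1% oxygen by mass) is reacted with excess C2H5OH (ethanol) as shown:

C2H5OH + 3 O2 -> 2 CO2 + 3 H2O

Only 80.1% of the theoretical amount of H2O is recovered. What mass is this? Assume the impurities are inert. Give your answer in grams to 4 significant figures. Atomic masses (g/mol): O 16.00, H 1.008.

Pure O2 available = 233.3 g × 0.751 = 175.21 g.
M(O2) = 2(16.00) = 32.00 g/mol.
M(H2O) = 2(1.008) + 16.00 = 18.016 g/mol.
n(O2) = 175.21 g / 32.00 g/mol = 5.4753 mol.
From the equation the O2:H2O mole ratio is 3:3, so n(H2O) = 5.4753 × 3/3 = 5.4753 mol.
Mass of H2O = 5.4753 mol × 18.016 g/mol = 98.642 g.
Actual mass collected = 98.642 g × 0.801 = 79.012 g.

79.01 g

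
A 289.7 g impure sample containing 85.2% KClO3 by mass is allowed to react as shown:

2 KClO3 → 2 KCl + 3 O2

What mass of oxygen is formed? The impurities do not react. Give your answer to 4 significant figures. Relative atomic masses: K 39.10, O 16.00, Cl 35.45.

96.68 g

Mass of pure KClO3 = 289.7 g × 0.852 = 246.82 g.
M(KClO3) = 39.10 + 35.45 + 3(16.00) = 122.55 g/mol.
M(O2) = 2(16.00) = 32.00 g/mol.
n(KClO3) = 246.82 g / 122.55 g/mol = 2.0141 mol.
From the equation the KClO3:O2 mole ratio is 2:3, so n(O2) = 2.0141 × 3/2 = 3.0211 mol.
Mass of O2 = 3.0211 mol × 32.00 g/mol = 96.675 g.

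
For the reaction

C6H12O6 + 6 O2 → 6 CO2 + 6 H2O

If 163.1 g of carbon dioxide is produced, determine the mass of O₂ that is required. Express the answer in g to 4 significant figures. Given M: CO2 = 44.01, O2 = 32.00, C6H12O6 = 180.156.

118.6 g

n(CO2) = 163.10 g / 44.01 g/mol = 3.7060 mol.
From the equation the CO2:O2 mole ratio is 6:6, so n(O2) = 3.7060 × 6/6 = 3.7060 mol.
Mass of O2 = 3.7060 mol × 32.00 g/mol = 118.59 g.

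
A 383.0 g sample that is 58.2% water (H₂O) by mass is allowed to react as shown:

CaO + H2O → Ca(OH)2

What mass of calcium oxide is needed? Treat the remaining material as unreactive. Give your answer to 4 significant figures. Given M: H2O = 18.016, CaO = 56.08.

693.9 g

Mass of pure H2O = 383.0 g × 0.582 = 222.91 g.
n(H2O) = 222.91 g / 18.016 g/mol = 12.373 mol.
From the equation the H2O:CaO mole ratio is 1:1, so n(CaO) = 12.373 × 1/1 = 12.373 mol.
Mass of CaO = 12.373 mol × 56.08 g/mol = 693.86 g.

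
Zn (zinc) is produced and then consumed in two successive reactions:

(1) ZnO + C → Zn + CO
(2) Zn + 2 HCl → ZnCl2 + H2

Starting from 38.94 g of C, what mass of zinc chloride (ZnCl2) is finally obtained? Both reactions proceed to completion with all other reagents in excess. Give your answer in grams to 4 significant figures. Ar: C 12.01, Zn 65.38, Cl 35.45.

M(C) = 12.01 g/mol.
M(ZnCl2) = 65.38 + 2(35.45) = 136.28 g/mol.
n(C) = 38.940 / 12.01 = 3.2423 mol.
Step 1 gives a 1:1 ratio of C to Zn, so n(Zn) = 3.2423 mol.
In step 2 the Zn:ZnCl2 ratio is 1:1, so n(ZnCl2) = 3.2423 mol.
Mass of ZnCl2 = 3.2423 × 136.28 = 441.86 g.

441.9 g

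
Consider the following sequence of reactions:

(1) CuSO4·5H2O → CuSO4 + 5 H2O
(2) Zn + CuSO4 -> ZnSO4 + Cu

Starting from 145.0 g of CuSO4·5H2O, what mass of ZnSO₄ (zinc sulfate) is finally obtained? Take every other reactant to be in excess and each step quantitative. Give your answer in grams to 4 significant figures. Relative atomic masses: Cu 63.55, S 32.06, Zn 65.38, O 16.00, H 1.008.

M(CuSO4·5H2O) = 63.55 + 32.06 + 9(16.00) + 10(1.008) = 249.69 g/mol.
M(ZnSO4) = 65.38 + 32.06 + 4(16.00) = 161.44 g/mol.
n(CuSO4·5H2O) = 145.00 / 249.69 = 0.58072 mol.
Step 1 gives a 1:1 ratio of CuSO4·5H2O to CuSO4, so n(CuSO4) = 0.58072 mol.
In step 2 the CuSO4:ZnSO4 ratio is 1:1, so n(ZnSO4) = 0.58072 mol.
Mass of ZnSO4 = 0.58072 × 161.44 = 93.751 g.

93.75 g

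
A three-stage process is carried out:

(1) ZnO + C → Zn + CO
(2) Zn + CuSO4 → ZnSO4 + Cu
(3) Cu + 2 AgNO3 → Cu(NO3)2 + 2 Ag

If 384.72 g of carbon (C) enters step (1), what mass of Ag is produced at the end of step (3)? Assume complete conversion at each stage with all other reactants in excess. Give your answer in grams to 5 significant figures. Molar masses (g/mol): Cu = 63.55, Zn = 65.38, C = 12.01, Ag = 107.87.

6910.9 g

n(C) = 384.72 / 12.01 = 32.0333 mol.
Reaction (1): C→Zn ratio 1:1 ⇒ n(Zn) = 32.0333 mol.
Reaction (2): Zn→Cu ratio 1:1 ⇒ n(Cu) = 32.0333 mol.
Reaction (3): Cu→Ag ratio 1:2 ⇒ n(Ag) = 64.0666 mol.
Mass of Ag = 64.0666 × 107.87 = 6910.87 g.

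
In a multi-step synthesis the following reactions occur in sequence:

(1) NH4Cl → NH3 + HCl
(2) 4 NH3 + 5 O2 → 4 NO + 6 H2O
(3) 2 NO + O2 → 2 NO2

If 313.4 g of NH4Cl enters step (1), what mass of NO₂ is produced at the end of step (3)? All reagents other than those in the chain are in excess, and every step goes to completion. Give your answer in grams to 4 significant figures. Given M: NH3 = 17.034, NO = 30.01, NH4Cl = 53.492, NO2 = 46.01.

n(NH4Cl) = 313.4 / 53.492 = 5.8588 mol.
Reaction (1): NH4Cl→NH3 ratio 1:1 ⇒ n(NH3) = 5.8588 mol.
Reaction (2): NH3→NO ratio 4:4 ⇒ n(NO) = 5.8588 mol.
Reaction (3): NO→NO2 ratio 2:2 ⇒ n(NO2) = 5.8588 mol.
Mass of NO2 = 5.8588 × 46.01 = 269.56 g.

269.6 g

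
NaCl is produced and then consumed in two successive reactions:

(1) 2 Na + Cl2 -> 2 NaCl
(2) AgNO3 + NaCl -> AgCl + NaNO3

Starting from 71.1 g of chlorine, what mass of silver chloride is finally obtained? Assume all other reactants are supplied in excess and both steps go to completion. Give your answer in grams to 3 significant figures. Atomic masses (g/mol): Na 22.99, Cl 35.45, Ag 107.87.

287 g

M(Cl2) = 2(35.45) = 70.90 g/mol.
M(AgCl) = 107.87 + 35.45 = 143.32 g/mol.
n(Cl2) = 71.10 / 70.90 = 1.003 mol.
Step 1 gives a 1:2 ratio of Cl2 to NaCl, so n(NaCl) = 2.006 mol.
In step 2 the NaCl:AgCl ratio is 1:1, so n(AgCl) = 2.006 mol.
Mass of AgCl = 2.006 × 143.32 = 287.4 g.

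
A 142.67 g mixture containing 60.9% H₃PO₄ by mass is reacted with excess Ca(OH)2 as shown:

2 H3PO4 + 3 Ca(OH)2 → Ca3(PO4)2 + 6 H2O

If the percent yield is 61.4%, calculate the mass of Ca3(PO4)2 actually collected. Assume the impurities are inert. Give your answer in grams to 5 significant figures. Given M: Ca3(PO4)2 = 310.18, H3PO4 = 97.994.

Pure H3PO4 available = 142.67 g × 0.609 = 86.8860 g.
n(H3PO4) = 86.8860 g / 97.994 g/mol = 0.886646 mol.
From the equation the H3PO4:Ca3(PO4)2 mole ratio is 2:1, so n(Ca3(PO4)2) = 0.886646 × 1/2 = 0.443323 mol.
Mass of Ca3(PO4)2 = 0.443323 mol × 310.18 g/mol = 137.510 g.
Actual mass collected = 137.510 g × 0.614 = 84.4311 g.

84.431 g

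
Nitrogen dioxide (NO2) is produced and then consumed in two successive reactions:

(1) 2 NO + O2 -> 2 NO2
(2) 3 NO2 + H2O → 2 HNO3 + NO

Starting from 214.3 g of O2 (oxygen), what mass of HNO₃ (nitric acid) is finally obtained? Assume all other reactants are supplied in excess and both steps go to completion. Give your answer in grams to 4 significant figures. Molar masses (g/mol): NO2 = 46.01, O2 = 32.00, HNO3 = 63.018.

562.7 g

n(O2) = 214.30 / 32.00 = 6.6969 mol.
Step 1 gives a 1:2 ratio of O2 to NO2, so n(NO2) = 13.394 mol.
In step 2 the NO2:HNO3 ratio is 3:2, so n(HNO3) = 8.9292 mol.
Mass of HNO3 = 8.9292 × 63.018 = 562.70 g.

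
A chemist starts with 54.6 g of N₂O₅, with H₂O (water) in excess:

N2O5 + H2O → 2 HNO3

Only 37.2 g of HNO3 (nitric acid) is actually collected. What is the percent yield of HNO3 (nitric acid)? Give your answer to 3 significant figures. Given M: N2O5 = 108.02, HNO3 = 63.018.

58.4 %

n(N2O5) = 54.60 g / 108.02 g/mol = 0.5055 mol.
From the equation the N2O5:HNO3 mole ratio is 1:2, so n(HNO3) = 0.5055 × 2/1 = 1.011 mol.
Mass of HNO3 = 1.011 mol × 63.018 g/mol = 63.71 g.
This is the theoretical yield. Percent yield = 37.2 g / 63.71 g × 100% = 58.39%.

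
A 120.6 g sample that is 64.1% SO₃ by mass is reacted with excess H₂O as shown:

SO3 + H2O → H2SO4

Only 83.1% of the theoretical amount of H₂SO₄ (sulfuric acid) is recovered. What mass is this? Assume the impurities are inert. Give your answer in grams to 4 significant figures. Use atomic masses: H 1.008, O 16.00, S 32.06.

Pure SO3 available = 120.6 g × 0.641 = 77.305 g.
M(SO3) = 32.06 + 3(16.00) = 80.06 g/mol.
M(H2SO4) = 2(1.008) + 32.06 + 4(16.00) = 98.076 g/mol.
n(SO3) = 77.305 g / 80.06 g/mol = 0.96558 mol.
From the equation the SO3:H2SO4 mole ratio is 1:1, so n(H2SO4) = 0.96558 × 1/1 = 0.96558 mol.
Mass of H2SO4 = 0.96558 mol × 98.076 g/mol = 94.701 g.
Actual mass collected = 94.701 g × 0.831 = 78.696 g.

78.70 g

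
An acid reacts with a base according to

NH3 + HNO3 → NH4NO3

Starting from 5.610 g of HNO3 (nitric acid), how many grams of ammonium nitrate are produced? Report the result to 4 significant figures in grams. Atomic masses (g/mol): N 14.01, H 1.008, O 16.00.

7.126 g

M(HNO3) = 1.008 + 14.01 + 3(16.00) = 63.018 g/mol.
M(NH4NO3) = 2(14.01) + 4(1.008) + 3(16.00) = 80.052 g/mol.
n(HNO3) = 5.6100 g / 63.018 g/mol = 0.089022 mol.
From the equation the HNO3:NH4NO3 mole ratio is 1:1, so n(NH4NO3) = 0.089022 × 1/1 = 0.089022 mol.
Mass of NH4NO3 = 0.089022 mol × 80.052 g/mol = 7.1264 g.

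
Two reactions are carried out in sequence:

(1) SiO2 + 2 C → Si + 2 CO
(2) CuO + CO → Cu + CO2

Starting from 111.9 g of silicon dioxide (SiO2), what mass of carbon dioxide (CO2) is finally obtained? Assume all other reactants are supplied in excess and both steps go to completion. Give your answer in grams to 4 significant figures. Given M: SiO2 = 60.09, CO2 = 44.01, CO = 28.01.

n(SiO2) = 111.90 / 60.09 = 1.8622 mol.
Step 1 gives a 1:2 ratio of SiO2 to CO, so n(CO) = 3.7244 mol.
In step 2 the CO:CO2 ratio is 1:1, so n(CO2) = 3.7244 mol.
Mass of CO2 = 3.7244 × 44.01 = 163.91 g.

163.9 g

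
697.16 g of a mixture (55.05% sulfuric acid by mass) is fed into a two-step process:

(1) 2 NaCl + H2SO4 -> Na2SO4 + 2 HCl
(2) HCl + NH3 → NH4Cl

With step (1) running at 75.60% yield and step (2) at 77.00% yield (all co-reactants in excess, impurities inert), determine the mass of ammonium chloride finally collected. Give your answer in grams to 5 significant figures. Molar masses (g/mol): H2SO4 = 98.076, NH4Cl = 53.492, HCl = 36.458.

Pure H2SO4 = 697.16 × 0.5505 = 383.787 g.
n(H2SO4) = 383.787 / 98.076 = 3.91315 mol.
Step 1 (H2SO4:HCl = 1:2): theoretical n(HCl) = 7.82631 mol; at 75.60% yield, n(HCl) = 5.91669 mol.
Step 2 (HCl:NH4Cl = 1:1): theoretical n(NH4Cl) = 5.91669 mol, so theoretical mass = 5.91669 × 53.492 = 316.496 g.
At 77.00% yield, actual mass of NH4Cl = 316.496 × 0.7700 = 243.702 g.

243.70 g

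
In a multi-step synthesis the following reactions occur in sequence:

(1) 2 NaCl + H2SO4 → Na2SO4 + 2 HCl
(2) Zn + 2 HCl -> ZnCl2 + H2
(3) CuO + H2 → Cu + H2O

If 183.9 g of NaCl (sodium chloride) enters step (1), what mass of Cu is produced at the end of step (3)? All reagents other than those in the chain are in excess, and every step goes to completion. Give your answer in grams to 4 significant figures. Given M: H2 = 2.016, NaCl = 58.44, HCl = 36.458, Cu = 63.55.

99.99 g

n(NaCl) = 183.9 / 58.44 = 3.1468 mol.
Reaction (1): NaCl→HCl ratio 2:2 ⇒ n(HCl) = 3.1468 mol.
Reaction (2): HCl→H2 ratio 2:1 ⇒ n(H2) = 1.5734 mol.
Reaction (3): H2→Cu ratio 1:1 ⇒ n(Cu) = 1.5734 mol.
Mass of Cu = 1.5734 × 63.55 = 99.990 g.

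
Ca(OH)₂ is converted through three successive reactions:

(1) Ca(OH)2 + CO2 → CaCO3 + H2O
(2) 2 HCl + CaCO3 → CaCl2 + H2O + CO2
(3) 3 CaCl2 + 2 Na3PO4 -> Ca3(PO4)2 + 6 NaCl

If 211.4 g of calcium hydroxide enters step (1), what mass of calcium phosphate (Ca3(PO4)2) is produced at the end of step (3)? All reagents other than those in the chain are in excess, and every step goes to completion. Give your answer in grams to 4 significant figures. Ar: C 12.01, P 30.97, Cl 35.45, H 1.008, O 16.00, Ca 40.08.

M(Ca(OH)2) = 40.08 + 2(16.00) + 2(1.008) = 74.096 g/mol.
M(Ca3(PO4)2) = 3(40.08) + 2(30.97) + 8(16.00) = 310.18 g/mol.
n(Ca(OH)2) = 211.4 / 74.096 = 2.8531 mol.
Reaction (1): Ca(OH)2→CaCO3 ratio 1:1 ⇒ n(CaCO3) = 2.8531 mol.
Reaction (2): CaCO3→CaCl2 ratio 1:1 ⇒ n(CaCl2) = 2.8531 mol.
Reaction (3): CaCl2→Ca3(PO4)2 ratio 3:1 ⇒ n(Ca3(PO4)2) = 0.95102 mol.
Mass of Ca3(PO4)2 = 0.95102 × 310.18 = 294.99 g.

295.0 g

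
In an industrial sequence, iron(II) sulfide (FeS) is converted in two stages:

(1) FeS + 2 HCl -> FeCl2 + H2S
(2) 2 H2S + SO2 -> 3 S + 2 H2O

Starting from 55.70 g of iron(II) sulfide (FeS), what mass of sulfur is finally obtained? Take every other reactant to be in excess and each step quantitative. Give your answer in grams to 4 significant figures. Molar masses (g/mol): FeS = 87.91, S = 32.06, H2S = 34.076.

30.47 g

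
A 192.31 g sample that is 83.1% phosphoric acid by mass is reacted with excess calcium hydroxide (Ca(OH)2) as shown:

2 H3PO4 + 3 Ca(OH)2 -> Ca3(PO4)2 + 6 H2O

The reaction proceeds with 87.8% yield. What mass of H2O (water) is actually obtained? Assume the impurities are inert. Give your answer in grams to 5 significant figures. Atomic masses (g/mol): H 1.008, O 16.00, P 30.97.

77.389 g

Pure H3PO4 available = 192.31 g × 0.831 = 159.810 g.
M(H3PO4) = 3(1.008) + 30.97 + 4(16.00) = 97.994 g/mol.
M(H2O) = 2(1.008) + 16.00 = 18.016 g/mol.
n(H3PO4) = 159.810 g / 97.994 g/mol = 1.63081 mol.
From the equation the H3PO4:H2O mole ratio is 2:6, so n(H2O) = 1.63081 × 6/2 = 4.89243 mol.
Mass of H2O = 4.89243 mol × 18.016 g/mol = 88.1420 g.
Actual mass collected = 88.1420 g × 0.878 = 77.3887 g.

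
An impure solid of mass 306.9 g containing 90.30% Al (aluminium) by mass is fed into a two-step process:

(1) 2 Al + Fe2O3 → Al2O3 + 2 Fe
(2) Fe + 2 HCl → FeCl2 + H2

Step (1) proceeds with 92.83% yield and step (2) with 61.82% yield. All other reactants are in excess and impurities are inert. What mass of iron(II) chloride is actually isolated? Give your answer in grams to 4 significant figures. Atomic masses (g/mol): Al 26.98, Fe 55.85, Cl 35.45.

Pure Al = 306.9 × 0.9030 = 277.13 g.
M(Al) = 26.98 g/mol.
M(FeCl2) = 55.85 + 2(35.45) = 126.75 g/mol.
n(Al) = 277.13 / 26.98 = 10.272 mol.
Step 1 (Al:Fe = 2:2): theoretical n(Fe) = 10.272 mol; at 92.83% yield, n(Fe) = 9.5352 mol.
Step 2 (Fe:FeCl2 = 1:1): theoretical n(FeCl2) = 9.5352 mol, so theoretical mass = 9.5352 × 126.75 = 1208.6 g.
At 61.82% yield, actual mass of FeCl2 = 1208.6 × 0.6182 = 747.15 g.

747.2 g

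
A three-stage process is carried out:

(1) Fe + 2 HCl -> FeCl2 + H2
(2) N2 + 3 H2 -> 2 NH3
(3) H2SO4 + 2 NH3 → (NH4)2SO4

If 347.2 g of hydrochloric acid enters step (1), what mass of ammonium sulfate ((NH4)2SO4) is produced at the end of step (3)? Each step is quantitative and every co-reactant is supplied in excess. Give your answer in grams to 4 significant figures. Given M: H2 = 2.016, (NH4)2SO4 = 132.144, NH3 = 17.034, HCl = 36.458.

209.7 g

n(HCl) = 347.2 / 36.458 = 9.5233 mol.
Reaction (1): HCl→H2 ratio 2:1 ⇒ n(H2) = 4.7616 mol.
Reaction (2): H2→NH3 ratio 3:2 ⇒ n(NH3) = 3.1744 mol.
Reaction (3): NH3→(NH4)2SO4 ratio 2:1 ⇒ n((NH4)2SO4) = 1.5872 mol.
Mass of (NH4)2SO4 = 1.5872 × 132.144 = 209.74 g.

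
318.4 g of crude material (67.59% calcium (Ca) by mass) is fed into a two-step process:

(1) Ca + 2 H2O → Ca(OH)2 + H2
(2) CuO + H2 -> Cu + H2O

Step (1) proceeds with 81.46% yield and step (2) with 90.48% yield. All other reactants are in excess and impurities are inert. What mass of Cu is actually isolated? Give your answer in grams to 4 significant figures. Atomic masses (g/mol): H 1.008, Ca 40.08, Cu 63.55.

251.5 g

Pure Ca = 318.4 × 0.6759 = 215.21 g.
M(Ca) = 40.08 g/mol.
M(Cu) = 63.55 g/mol.
n(Ca) = 215.21 / 40.08 = 5.3694 mol.
Step 1 (Ca:H2 = 1:1): theoretical n(H2) = 5.3694 mol; at 81.46% yield, n(H2) = 4.3739 mol.
Step 2 (H2:Cu = 1:1): theoretical n(Cu) = 4.3739 mol, so theoretical mass = 4.3739 × 63.55 = 277.96 g.
At 90.48% yield, actual mass of Cu = 277.96 × 0.9048 = 251.50 g.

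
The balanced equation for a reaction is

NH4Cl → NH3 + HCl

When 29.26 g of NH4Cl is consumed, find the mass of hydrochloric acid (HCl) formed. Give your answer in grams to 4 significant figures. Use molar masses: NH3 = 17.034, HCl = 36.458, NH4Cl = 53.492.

n(NH4Cl) = 29.260 g / 53.492 g/mol = 0.54700 mol.
From the equation the NH4Cl:HCl mole ratio is 1:1, so n(HCl) = 0.54700 × 1/1 = 0.54700 mol.
Mass of HCl = 0.54700 mol × 36.458 g/mol = 19.942 g.

19.94 g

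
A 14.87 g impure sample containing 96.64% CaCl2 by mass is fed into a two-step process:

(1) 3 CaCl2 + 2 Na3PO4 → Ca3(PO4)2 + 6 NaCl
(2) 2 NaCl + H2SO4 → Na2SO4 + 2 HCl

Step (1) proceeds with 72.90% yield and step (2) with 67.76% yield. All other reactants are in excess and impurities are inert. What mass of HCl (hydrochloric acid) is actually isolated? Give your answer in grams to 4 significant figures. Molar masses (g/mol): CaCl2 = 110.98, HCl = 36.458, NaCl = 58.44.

4.664 g

Pure CaCl2 = 14.87 × 0.9664 = 14.370 g.
n(CaCl2) = 14.370 / 110.98 = 0.12949 mol.
Step 1 (CaCl2:NaCl = 3:6): theoretical n(NaCl) = 0.25897 mol; at 72.90% yield, n(NaCl) = 0.18879 mol.
Step 2 (NaCl:HCl = 2:2): theoretical n(HCl) = 0.18879 mol, so theoretical mass = 0.18879 × 36.458 = 6.8829 g.
At 67.76% yield, actual mass of HCl = 6.8829 × 0.6776 = 4.6639 g.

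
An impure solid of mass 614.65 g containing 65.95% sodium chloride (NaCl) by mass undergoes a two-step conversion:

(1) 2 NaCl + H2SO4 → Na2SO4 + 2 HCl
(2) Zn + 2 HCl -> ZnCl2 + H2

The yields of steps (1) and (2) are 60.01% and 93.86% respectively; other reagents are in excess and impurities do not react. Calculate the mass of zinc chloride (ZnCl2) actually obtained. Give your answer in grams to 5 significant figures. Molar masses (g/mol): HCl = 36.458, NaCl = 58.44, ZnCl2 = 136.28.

266.22 g

Pure NaCl = 614.65 × 0.6595 = 405.362 g.
n(NaCl) = 405.362 / 58.44 = 6.93637 mol.
Step 1 (NaCl:HCl = 2:2): theoretical n(HCl) = 6.93637 mol; at 60.01% yield, n(HCl) = 4.16252 mol.
Step 2 (HCl:ZnCl2 = 2:1): theoretical n(ZnCl2) = 2.08126 mol, so theoretical mass = 2.08126 × 136.28 = 283.634 g.
At 93.86% yield, actual mass of ZnCl2 = 283.634 × 0.9386 = 266.219 g.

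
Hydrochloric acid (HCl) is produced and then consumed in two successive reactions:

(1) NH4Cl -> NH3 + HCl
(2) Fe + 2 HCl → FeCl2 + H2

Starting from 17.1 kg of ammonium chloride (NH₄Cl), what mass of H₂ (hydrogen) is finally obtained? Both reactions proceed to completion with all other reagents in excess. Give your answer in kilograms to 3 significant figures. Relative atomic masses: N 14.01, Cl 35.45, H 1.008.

0.322 kg

M(NH4Cl) = 14.01 + 4(1.008) + 35.45 = 53.492 g/mol.
M(H2) = 2(1.008) = 2.016 g/mol.
17.1 kg = 17100 g.
n(NH4Cl) = 17100 / 53.492 = 319.7 mol.
Step 1 gives a 1:1 ratio of NH4Cl to HCl, so n(HCl) = 319.7 mol.
In step 2 the HCl:H2 ratio is 2:1, so n(H2) = 159.8 mol.
Mass of H2 = 159.8 × 2.016 = 322.2 g = 0.322 kg.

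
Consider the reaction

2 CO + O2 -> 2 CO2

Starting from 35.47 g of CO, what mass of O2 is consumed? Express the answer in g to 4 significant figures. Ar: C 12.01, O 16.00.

20.26 g

M(CO) = 12.01 + 16.00 = 28.01 g/mol.
M(O2) = 2(16.00) = 32.00 g/mol.
n(CO) = 35.470 g / 28.01 g/mol = 1.2663 mol.
From the equation the CO:O2 mole ratio is 2:1, so n(O2) = 1.2663 × 1/2 = 0.63317 mol.
Mass of O2 = 0.63317 mol × 32.00 g/mol = 20.261 g.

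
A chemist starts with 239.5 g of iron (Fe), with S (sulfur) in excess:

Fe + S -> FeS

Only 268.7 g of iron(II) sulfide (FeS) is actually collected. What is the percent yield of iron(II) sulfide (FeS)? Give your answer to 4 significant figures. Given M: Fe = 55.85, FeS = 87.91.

n(Fe) = 239.50 g / 55.85 g/mol = 4.2883 mol.
From the equation the Fe:FeS mole ratio is 1:1, so n(FeS) = 4.2883 × 1/1 = 4.2883 mol.
Mass of FeS = 4.2883 mol × 87.91 g/mol = 376.98 g.
This is the theoretical yield. Percent yield = 268.7 g / 376.98 g × 100% = 71.277%.

71.28 %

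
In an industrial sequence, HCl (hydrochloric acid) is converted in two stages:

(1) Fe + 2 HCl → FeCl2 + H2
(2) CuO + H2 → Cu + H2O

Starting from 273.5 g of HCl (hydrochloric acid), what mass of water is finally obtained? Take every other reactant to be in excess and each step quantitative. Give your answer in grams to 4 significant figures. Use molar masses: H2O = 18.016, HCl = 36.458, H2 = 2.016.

67.58 g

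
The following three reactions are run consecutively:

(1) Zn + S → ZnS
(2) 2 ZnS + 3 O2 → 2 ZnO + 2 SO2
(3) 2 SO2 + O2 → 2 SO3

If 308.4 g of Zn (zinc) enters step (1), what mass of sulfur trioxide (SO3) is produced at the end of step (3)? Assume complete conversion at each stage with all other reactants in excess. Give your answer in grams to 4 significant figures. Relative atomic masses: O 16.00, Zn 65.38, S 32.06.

M(Zn) = 65.38 g/mol.
M(SO3) = 32.06 + 3(16.00) = 80.06 g/mol.
n(Zn) = 308.4 / 65.38 = 4.7170 mol.
Reaction (1): Zn→ZnS ratio 1:1 ⇒ n(ZnS) = 4.7170 mol.
Reaction (2): ZnS→SO2 ratio 2:2 ⇒ n(SO2) = 4.7170 mol.
Reaction (3): SO2→SO3 ratio 2:2 ⇒ n(SO3) = 4.7170 mol.
Mass of SO3 = 4.7170 × 80.06 = 377.65 g.

377.6 g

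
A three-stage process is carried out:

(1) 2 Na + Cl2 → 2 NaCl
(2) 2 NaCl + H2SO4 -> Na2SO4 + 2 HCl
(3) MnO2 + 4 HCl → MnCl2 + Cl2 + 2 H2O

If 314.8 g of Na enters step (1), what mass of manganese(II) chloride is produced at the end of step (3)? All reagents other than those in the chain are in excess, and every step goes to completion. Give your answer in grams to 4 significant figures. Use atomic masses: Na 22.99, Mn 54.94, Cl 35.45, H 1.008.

430.8 g

M(Na) = 22.99 g/mol.
M(MnCl2) = 54.94 + 2(35.45) = 125.84 g/mol.
n(Na) = 314.8 / 22.99 = 13.693 mol.
Reaction (1): Na→NaCl ratio 2:2 ⇒ n(NaCl) = 13.693 mol.
Reaction (2): NaCl→HCl ratio 2:2 ⇒ n(HCl) = 13.693 mol.
Reaction (3): HCl→MnCl2 ratio 4:1 ⇒ n(MnCl2) = 3.4232 mol.
Mass of MnCl2 = 3.4232 × 125.84 = 430.78 g.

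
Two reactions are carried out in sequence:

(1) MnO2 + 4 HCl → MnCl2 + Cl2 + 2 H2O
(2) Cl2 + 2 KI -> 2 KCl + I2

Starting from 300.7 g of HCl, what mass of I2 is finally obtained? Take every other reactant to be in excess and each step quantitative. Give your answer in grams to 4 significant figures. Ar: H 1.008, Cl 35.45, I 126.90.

M(HCl) = 1.008 + 35.45 = 36.458 g/mol.
M(I2) = 2(126.90) = 253.80 g/mol.
n(HCl) = 300.70 / 36.458 = 8.2478 mol.
Step 1 gives a 4:1 ratio of HCl to Cl2, so n(Cl2) = 2.0620 mol.
In step 2 the Cl2:I2 ratio is 1:1, so n(I2) = 2.0620 mol.
Mass of I2 = 2.0620 × 253.80 = 523.33 g.

523.3 g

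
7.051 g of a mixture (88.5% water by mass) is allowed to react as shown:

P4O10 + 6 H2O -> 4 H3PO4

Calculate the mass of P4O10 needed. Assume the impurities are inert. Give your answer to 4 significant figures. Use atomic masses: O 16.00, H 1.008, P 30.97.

16.39 g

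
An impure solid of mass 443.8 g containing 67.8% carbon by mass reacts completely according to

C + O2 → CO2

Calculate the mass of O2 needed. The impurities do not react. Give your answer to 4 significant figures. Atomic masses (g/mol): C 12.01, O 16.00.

801.7 g

Mass of pure C = 443.8 g × 0.678 = 300.90 g.
M(C) = 12.01 g/mol.
M(O2) = 2(16.00) = 32.00 g/mol.
n(C) = 300.90 g / 12.01 g/mol = 25.054 mol.
From the equation the C:O2 mole ratio is 1:1, so n(O2) = 25.054 × 1/1 = 25.054 mol.
Mass of O2 = 25.054 mol × 32.00 g/mol = 801.72 g.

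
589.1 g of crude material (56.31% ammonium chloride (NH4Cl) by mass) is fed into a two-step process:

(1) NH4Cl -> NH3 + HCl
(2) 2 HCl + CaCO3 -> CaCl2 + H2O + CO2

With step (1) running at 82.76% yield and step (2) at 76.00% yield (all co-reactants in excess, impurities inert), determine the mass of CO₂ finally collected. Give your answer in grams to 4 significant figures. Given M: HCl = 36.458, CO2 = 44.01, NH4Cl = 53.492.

Pure NH4Cl = 589.1 × 0.5631 = 331.72 g.
n(NH4Cl) = 331.72 / 53.492 = 6.2013 mol.
Step 1 (NH4Cl:HCl = 1:1): theoretical n(HCl) = 6.2013 mol; at 82.76% yield, n(HCl) = 5.1322 mol.
Step 2 (HCl:CO2 = 2:1): theoretical n(CO2) = 2.5661 mol, so theoretical mass = 2.5661 × 44.01 = 112.93 g.
At 76.00% yield, actual mass of CO2 = 112.93 × 0.7600 = 85.830 g.

85.83 g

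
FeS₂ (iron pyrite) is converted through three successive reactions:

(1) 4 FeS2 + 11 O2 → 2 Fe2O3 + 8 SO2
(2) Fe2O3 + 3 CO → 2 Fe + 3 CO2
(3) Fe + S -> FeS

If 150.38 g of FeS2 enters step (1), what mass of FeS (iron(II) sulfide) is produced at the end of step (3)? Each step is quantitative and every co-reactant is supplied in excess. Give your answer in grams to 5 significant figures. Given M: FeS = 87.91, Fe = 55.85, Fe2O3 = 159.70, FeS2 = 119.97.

n(FeS2) = 150.38 / 119.97 = 1.25348 mol.
Reaction (1): FeS2→Fe2O3 ratio 4:2 ⇒ n(Fe2O3) = 0.626740 mol.
Reaction (2): Fe2O3→Fe ratio 1:2 ⇒ n(Fe) = 1.25348 mol.
Reaction (3): Fe→FeS ratio 1:1 ⇒ n(FeS) = 1.25348 mol.
Mass of FeS = 1.25348 × 87.91 = 110.193 g.

110.19 g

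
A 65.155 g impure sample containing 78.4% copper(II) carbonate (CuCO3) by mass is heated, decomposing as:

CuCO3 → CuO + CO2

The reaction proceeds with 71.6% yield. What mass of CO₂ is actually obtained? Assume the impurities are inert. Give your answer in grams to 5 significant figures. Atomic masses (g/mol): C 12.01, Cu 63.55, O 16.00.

Pure CuCO3 available = 65.155 g × 0.784 = 51.0815 g.
M(CuCO3) = 63.55 + 12.01 + 3(16.00) = 123.56 g/mol.
M(CO2) = 12.01 + 2(16.00) = 44.01 g/mol.
n(CuCO3) = 51.0815 g / 123.56 g/mol = 0.413415 mol.
From the equation the CuCO3:CO2 mole ratio is 1:1, so n(CO2) = 0.413415 × 1/1 = 0.413415 mol.
Mass of CO2 = 0.413415 mol × 44.01 g/mol = 18.1944 g.
Actual mass collected = 18.1944 g × 0.716 = 13.0272 g.

13.027 g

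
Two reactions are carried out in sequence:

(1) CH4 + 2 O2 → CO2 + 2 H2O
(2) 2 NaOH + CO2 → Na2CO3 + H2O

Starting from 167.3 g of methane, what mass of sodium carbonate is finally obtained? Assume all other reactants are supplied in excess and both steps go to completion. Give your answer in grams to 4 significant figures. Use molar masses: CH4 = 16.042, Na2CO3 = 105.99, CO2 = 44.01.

1105 g

n(CH4) = 167.30 / 16.042 = 10.429 mol.
Step 1 gives a 1:1 ratio of CH4 to CO2, so n(CO2) = 10.429 mol.
In step 2 the CO2:Na2CO3 ratio is 1:1, so n(Na2CO3) = 10.429 mol.
Mass of Na2CO3 = 10.429 × 105.99 = 1105.4 g.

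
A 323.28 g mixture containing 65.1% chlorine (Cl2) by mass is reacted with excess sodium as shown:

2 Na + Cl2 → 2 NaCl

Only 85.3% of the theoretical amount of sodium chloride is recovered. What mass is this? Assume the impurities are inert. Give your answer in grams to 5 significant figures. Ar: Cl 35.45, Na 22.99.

295.94 g

Pure Cl2 available = 323.28 g × 0.651 = 210.455 g.
M(Cl2) = 2(35.45) = 70.90 g/mol.
M(NaCl) = 22.99 + 35.45 = 58.44 g/mol.
n(Cl2) = 210.455 g / 70.90 g/mol = 2.96834 mol.
From the equation the Cl2:NaCl mole ratio is 1:2, so n(NaCl) = 2.96834 × 2/1 = 5.93668 mol.
Mass of NaCl = 5.93668 mol × 58.44 g/mol = 346.940 g.
Actual mass collected = 346.940 g × 0.853 = 295.939 g.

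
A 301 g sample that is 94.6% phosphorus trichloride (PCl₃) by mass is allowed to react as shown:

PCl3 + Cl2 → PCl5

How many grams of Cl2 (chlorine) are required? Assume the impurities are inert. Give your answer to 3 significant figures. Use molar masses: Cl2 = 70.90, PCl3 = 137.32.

Mass of pure PCl3 = 301 g × 0.946 = 284.7 g.
n(PCl3) = 284.7 g / 137.32 g/mol = 2.074 mol.
From the equation the PCl3:Cl2 mole ratio is 1:1, so n(Cl2) = 2.074 × 1/1 = 2.074 mol.
Mass of Cl2 = 2.074 mol × 70.90 g/mol = 147.0 g.

147 g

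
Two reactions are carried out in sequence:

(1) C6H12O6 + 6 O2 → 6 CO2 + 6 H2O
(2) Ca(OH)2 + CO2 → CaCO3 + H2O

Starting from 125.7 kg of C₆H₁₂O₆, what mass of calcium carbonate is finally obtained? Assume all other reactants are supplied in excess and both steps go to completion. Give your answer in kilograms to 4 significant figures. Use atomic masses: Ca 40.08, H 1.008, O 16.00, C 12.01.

M(C6H12O6) = 6(12.01) + 12(1.008) + 6(16.00) = 180.156 g/mol.
M(CaCO3) = 40.08 + 12.01 + 3(16.00) = 100.09 g/mol.
125.7 kg = 125700 g.
n(C6H12O6) = 125700 / 180.156 = 697.73 mol.
Step 1 gives a 1:6 ratio of C6H12O6 to CO2, so n(CO2) = 4186.4 mol.
In step 2 the CO2:CaCO3 ratio is 1:1, so n(CaCO3) = 4186.4 mol.
Mass of CaCO3 = 4186.4 × 100.09 = 419010 g = 419.0 kg.

419.0 kg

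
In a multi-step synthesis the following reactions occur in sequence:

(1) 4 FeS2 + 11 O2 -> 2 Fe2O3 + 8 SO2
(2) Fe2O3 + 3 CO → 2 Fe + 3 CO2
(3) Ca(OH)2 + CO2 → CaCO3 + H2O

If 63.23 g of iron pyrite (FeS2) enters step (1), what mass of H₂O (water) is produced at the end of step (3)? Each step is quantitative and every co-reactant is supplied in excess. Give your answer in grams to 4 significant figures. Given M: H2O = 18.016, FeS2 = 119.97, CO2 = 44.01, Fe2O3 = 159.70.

n(FeS2) = 63.23 / 119.97 = 0.52705 mol.
Reaction (1): FeS2→Fe2O3 ratio 4:2 ⇒ n(Fe2O3) = 0.26352 mol.
Reaction (2): Fe2O3→CO2 ratio 1:3 ⇒ n(CO2) = 0.79057 mol.
Reaction (3): CO2→H2O ratio 1:1 ⇒ n(H2O) = 0.79057 mol.
Mass of H2O = 0.79057 × 18.016 = 14.243 g.

14.24 g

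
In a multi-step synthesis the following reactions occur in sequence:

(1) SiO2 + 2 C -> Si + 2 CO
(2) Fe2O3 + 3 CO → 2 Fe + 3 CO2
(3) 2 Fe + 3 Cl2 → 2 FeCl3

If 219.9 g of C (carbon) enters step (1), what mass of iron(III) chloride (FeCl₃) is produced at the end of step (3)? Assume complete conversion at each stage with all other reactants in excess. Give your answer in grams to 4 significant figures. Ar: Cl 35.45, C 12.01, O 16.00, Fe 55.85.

1980 g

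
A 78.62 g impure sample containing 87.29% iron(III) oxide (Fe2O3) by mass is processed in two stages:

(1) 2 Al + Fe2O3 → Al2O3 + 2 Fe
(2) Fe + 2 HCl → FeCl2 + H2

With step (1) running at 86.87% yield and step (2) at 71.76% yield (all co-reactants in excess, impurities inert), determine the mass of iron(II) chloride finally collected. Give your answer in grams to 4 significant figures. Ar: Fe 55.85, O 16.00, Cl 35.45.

Pure Fe2O3 = 78.62 × 0.8729 = 68.627 g.
M(Fe2O3) = 2(55.85) + 3(16.00) = 159.70 g/mol.
M(FeCl2) = 55.85 + 2(35.45) = 126.75 g/mol.
n(Fe2O3) = 68.627 / 159.70 = 0.42973 mol.
Step 1 (Fe2O3:Fe = 1:2): theoretical n(Fe) = 0.85945 mol; at 86.87% yield, n(Fe) = 0.74661 mol.
Step 2 (Fe:FeCl2 = 1:1): theoretical n(FeCl2) = 0.74661 mol, so theoretical mass = 0.74661 × 126.75 = 94.633 g.
At 71.76% yield, actual mass of FeCl2 = 94.633 × 0.7176 = 67.908 g.

67.91 g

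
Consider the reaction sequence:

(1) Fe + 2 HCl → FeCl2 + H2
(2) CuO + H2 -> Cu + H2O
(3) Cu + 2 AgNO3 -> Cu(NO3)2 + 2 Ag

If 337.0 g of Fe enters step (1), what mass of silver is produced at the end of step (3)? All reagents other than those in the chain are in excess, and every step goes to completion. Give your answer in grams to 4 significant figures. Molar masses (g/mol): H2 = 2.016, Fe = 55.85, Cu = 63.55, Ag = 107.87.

n(Fe) = 337.0 / 55.85 = 6.0340 mol.
Reaction (1): Fe→H2 ratio 1:1 ⇒ n(H2) = 6.0340 mol.
Reaction (2): H2→Cu ratio 1:1 ⇒ n(Cu) = 6.0340 mol.
Reaction (3): Cu→Ag ratio 1:2 ⇒ n(Ag) = 12.068 mol.
Mass of Ag = 12.068 × 107.87 = 1301.8 g.

1302 g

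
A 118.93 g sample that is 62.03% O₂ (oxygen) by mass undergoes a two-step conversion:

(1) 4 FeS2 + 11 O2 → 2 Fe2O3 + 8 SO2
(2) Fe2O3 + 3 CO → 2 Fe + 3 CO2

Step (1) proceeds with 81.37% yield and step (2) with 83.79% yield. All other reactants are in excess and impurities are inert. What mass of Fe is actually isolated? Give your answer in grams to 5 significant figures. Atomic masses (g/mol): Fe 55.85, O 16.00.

31.922 g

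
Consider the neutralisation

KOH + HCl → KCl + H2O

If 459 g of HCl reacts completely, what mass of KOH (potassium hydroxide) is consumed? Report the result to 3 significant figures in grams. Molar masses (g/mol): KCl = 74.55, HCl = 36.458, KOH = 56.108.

706 g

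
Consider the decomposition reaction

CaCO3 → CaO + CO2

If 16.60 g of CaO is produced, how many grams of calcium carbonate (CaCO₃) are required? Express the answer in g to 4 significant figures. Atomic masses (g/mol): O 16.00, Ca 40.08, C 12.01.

29.63 g

M(CaO) = 40.08 + 16.00 = 56.08 g/mol.
M(CaCO3) = 40.08 + 12.01 + 3(16.00) = 100.09 g/mol.
n(CaO) = 16.600 g / 56.08 g/mol = 0.29601 mol.
From the equation the CaO:CaCO3 mole ratio is 1:1, so n(CaCO3) = 0.29601 × 1/1 = 0.29601 mol.
Mass of CaCO3 = 0.29601 mol × 100.09 g/mol = 29.627 g.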